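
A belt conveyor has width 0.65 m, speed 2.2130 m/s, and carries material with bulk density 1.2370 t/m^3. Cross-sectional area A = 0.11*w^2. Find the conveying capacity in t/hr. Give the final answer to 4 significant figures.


A = 0.11 * 0.65^2 = 0.046475 m^2
C = 0.046475 * 2.2130 * 1.2370 * 3600
C = 458.0 t/hr


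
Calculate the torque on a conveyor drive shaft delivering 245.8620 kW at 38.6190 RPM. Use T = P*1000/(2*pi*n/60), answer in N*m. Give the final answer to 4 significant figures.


omega = 2*pi*38.6190/60 = 4.04417 rad/s
T = 245.8620*1000 / 4.04417
T = 60790 N*m


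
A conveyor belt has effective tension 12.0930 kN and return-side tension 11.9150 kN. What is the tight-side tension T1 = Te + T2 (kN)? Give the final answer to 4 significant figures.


T1 = Te + T2 = 12.0930 + 11.9150
T1 = 24.01 kN


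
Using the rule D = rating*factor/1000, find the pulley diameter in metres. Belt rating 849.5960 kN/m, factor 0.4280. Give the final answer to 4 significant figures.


D = 849.5960 * 0.4280 / 1000
D = 0.3636 m


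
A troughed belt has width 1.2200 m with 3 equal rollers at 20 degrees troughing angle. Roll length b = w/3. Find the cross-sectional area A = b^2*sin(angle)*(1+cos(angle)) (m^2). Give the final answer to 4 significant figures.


b = 1.2200/3 = 0.406667 m
A = 0.406667^2 * sin(20 deg) * (1 + cos(20 deg))
A = 0.1097 m^2


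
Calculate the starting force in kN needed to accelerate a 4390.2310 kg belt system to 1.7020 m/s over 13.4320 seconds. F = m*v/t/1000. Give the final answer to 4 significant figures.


F = 4390.2310 * 1.7020 / 13.4320 / 1000
F = 0.5563 kN


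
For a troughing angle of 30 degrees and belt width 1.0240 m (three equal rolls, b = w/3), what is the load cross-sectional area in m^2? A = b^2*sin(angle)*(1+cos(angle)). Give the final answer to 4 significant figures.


b = 1.0240/3 = 0.341333 m
A = 0.341333^2 * sin(30 deg) * (1 + cos(30 deg))
A = 0.1087 m^2


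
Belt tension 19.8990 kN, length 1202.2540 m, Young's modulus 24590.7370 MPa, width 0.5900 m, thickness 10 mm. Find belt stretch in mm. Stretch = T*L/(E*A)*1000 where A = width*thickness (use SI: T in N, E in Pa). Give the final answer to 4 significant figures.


A = 0.5900 * 0.01 = 0.00590 m^2
Stretch = 19.8990*1000 * 1202.2540 / (24590.7370e6 * 0.00590) * 1000
Stretch = 164.9 mm


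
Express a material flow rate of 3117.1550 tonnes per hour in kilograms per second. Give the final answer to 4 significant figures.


m_dot = 3117.1550 * 1000 / 3600
m_dot = 865.9 kg/s


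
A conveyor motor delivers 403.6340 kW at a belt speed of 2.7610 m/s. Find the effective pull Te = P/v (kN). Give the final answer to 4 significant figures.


Te = P / v = 403.6340 / 2.7610
Te = 146.2 kN


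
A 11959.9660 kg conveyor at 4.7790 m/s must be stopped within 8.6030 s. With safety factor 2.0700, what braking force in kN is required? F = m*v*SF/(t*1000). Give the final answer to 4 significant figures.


F = 11959.9660 * 4.7790 / 8.6030 * 2.0700 / 1000
F = 13.75 kN


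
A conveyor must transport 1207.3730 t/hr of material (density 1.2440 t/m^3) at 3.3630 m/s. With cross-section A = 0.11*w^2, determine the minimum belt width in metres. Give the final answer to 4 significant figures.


A_req = 1207.3730 / (3.3630 * 1.2440 * 3600) = 0.0801663 m^2
w = sqrt(0.0801663 / 0.11)
w = 0.8537 m


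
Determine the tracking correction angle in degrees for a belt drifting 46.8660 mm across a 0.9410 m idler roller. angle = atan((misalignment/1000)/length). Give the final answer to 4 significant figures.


misalign_m = 46.8660 / 1000 = 0.046866 m
angle = atan(0.046866 / 0.9410)
angle = 2.851 deg


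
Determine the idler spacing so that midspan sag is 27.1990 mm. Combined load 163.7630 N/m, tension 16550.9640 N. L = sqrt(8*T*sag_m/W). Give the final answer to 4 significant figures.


sag = 27.1990/1000 = 0.027199 m
L = sqrt(8 * 16550.9640 * 0.027199 / 163.7630)
L = 4.689 m


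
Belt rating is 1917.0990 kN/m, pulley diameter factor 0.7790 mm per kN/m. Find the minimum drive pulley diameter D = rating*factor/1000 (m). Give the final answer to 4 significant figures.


D = 1917.0990 * 0.7790 / 1000
D = 1.493 m


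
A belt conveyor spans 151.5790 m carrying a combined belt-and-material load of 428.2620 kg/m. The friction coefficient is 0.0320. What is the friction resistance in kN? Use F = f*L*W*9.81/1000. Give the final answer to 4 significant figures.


F = 0.0320 * 151.5790 * 428.2620 * 9.81 / 1000
F = 20.38 kN


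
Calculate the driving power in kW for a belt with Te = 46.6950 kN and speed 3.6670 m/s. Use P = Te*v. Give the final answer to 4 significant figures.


P = Te * v = 46.6950 * 3.6670
P = 171.2 kW


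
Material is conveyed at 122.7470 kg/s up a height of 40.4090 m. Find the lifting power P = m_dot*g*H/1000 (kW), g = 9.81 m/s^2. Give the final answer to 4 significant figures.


P = 122.7470 * 9.81 * 40.4090 / 1000
P = 48.66 kW


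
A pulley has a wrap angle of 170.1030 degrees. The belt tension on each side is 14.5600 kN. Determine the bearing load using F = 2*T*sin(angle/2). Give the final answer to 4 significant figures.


F = 2 * 14.5600 * sin(170.1030/2 deg)
F = 29.01 kN


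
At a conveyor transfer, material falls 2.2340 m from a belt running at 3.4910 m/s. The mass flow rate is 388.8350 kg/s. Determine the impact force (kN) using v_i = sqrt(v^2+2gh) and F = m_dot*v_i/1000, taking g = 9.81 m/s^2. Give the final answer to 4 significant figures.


v_i = sqrt(3.4910^2 + 2*9.81*2.2340) = 7.48453 m/s
F = 388.8350 * 7.48453 / 1000
F = 2.910 kN


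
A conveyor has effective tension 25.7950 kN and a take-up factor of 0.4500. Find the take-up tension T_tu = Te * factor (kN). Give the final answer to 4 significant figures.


T_tu = 25.7950 * 0.4500
T_tu = 11.61 kN


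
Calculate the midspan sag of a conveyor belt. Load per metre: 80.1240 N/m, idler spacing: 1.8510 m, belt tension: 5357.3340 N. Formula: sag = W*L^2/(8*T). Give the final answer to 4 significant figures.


sag = 80.1240 * 1.8510^2 / (8 * 5357.3340)
sag = 0.006405 m


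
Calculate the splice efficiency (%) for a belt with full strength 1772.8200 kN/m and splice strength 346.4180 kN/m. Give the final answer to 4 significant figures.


Eff = 346.4180 / 1772.8200 * 100
Eff = 19.54 %


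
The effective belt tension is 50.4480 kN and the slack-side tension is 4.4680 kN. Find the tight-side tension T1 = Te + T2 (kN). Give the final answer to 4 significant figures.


T1 = Te + T2 = 50.4480 + 4.4680
T1 = 54.92 kN


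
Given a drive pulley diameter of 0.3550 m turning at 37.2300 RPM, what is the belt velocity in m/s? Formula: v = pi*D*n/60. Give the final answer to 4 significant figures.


v = pi * 0.3550 * 37.2300 / 60
v = 0.6920 m/s


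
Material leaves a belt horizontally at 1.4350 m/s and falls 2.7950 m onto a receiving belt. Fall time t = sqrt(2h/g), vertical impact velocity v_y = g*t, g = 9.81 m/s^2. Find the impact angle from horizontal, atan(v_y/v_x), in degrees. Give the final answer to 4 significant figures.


t = sqrt(2*2.7950/9.81) = 0.754869 s
v_y = 9.81 * 0.754869 = 7.40526 m/s
angle = atan(7.40526 / 1.4350) = 79.03 deg


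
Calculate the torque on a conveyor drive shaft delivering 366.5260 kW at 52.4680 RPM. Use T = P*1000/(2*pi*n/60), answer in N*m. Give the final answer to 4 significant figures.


omega = 2*pi*52.4680/60 = 5.49444 rad/s
T = 366.5260*1000 / 5.49444
T = 66710 N*m


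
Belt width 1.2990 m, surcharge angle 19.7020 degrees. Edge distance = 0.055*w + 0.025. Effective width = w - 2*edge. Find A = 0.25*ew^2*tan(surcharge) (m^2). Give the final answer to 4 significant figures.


edge = 0.055*1.2990 + 0.025 = 0.096445 m
ew = 1.2990 - 2*0.096445 = 1.10611 m
A = 0.25 * 1.10611^2 * tan(19.7020 deg)
A = 0.1095 m^2


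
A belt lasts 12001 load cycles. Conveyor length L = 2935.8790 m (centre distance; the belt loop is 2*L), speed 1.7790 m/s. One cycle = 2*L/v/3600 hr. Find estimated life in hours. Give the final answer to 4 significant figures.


cycle_time = 2 * 2935.8790 / 1.7790 / 3600 = 0.916832 hr
life = 12001 * 0.916832 = 11000 hours


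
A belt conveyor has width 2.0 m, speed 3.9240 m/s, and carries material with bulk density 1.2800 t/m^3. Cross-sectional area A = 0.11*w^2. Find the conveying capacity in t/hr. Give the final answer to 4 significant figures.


A = 0.11 * 2.0^2 = 0.44 m^2
C = 0.44 * 3.9240 * 1.2800 * 3600
C = 7956 t/hr


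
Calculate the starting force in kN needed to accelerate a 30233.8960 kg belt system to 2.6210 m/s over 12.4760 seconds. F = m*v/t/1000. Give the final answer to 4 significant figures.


F = 30233.8960 * 2.6210 / 12.4760 / 1000
F = 6.352 kN


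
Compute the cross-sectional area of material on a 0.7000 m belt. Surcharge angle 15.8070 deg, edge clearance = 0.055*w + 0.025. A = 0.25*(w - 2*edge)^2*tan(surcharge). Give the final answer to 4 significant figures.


edge = 0.055*0.7000 + 0.025 = 0.0635 m
ew = 0.7000 - 2*0.0635 = 0.573 m
A = 0.25 * 0.573^2 * tan(15.8070 deg)
A = 0.02324 m^2


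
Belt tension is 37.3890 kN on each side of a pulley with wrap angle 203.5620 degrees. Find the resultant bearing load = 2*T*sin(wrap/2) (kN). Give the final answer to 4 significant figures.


F = 2 * 37.3890 * sin(203.5620/2 deg)
F = 73.20 kN


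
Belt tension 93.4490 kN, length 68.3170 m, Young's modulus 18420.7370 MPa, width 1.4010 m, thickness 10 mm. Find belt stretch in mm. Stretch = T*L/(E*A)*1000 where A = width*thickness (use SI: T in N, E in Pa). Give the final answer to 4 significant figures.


A = 1.4010 * 0.01 = 0.01401 m^2
Stretch = 93.4490*1000 * 68.3170 / (18420.7370e6 * 0.01401) * 1000
Stretch = 24.74 mm


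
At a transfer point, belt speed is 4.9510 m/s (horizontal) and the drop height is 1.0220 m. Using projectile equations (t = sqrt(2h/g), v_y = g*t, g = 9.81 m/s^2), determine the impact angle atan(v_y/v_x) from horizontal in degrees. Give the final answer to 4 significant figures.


t = sqrt(2*1.0220/9.81) = 0.456463 s
v_y = 9.81 * 0.456463 = 4.4779 m/s
angle = atan(4.4779 / 4.9510) = 42.13 deg


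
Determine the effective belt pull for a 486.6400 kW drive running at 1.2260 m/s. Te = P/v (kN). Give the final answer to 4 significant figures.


Te = P / v = 486.6400 / 1.2260
Te = 396.9 kN


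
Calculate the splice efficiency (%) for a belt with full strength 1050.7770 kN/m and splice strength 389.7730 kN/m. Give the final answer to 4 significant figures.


Eff = 389.7730 / 1050.7770 * 100
Eff = 37.09 %


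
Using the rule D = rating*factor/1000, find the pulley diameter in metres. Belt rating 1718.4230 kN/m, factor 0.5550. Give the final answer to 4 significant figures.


D = 1718.4230 * 0.5550 / 1000
D = 0.9537 m


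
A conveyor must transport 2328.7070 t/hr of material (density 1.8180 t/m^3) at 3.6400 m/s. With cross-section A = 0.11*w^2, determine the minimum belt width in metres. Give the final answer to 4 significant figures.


A_req = 2328.7070 / (3.6400 * 1.8180 * 3600) = 0.0977501 m^2
w = sqrt(0.0977501 / 0.11)
w = 0.9427 m


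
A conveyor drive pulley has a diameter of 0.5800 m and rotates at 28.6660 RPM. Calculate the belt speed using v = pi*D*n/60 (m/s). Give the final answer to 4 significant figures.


v = pi * 0.5800 * 28.6660 / 60
v = 0.8705 m/s


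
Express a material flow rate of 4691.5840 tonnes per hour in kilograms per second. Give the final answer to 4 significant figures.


m_dot = 4691.5840 * 1000 / 3600
m_dot = 1303 kg/s


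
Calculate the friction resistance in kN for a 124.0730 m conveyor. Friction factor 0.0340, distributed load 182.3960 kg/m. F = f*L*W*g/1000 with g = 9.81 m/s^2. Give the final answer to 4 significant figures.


F = 0.0340 * 124.0730 * 182.3960 * 9.81 / 1000
F = 7.548 kN


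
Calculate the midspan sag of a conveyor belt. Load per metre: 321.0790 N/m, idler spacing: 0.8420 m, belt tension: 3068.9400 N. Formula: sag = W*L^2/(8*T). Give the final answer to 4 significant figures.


sag = 321.0790 * 0.8420^2 / (8 * 3068.9400)
sag = 0.009272 m


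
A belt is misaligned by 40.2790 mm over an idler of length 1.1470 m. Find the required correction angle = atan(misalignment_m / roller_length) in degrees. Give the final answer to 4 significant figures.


misalign_m = 40.2790 / 1000 = 0.040279 m
angle = atan(0.040279 / 1.1470)
angle = 2.011 deg


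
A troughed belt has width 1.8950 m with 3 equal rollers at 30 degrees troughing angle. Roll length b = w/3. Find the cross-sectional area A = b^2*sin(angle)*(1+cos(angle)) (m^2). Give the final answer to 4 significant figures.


b = 1.8950/3 = 0.631667 m
A = 0.631667^2 * sin(30 deg) * (1 + cos(30 deg))
A = 0.3723 m^2


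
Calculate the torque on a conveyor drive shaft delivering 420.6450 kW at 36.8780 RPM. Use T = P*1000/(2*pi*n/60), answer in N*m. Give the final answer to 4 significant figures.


omega = 2*pi*36.8780/60 = 3.86186 rad/s
T = 420.6450*1000 / 3.86186
T = 108900 N*m


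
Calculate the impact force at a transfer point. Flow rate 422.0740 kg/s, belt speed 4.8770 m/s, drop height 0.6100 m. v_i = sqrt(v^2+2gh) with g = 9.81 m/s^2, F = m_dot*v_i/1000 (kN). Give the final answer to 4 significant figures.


v_i = sqrt(4.8770^2 + 2*9.81*0.6100) = 5.97941 m/s
F = 422.0740 * 5.97941 / 1000
F = 2.524 kN


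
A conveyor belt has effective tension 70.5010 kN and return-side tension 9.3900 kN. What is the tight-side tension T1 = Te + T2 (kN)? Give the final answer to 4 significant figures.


T1 = Te + T2 = 70.5010 + 9.3900
T1 = 79.89 kN


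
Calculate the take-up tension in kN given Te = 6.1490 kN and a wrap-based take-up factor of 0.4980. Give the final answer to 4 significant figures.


T_tu = 6.1490 * 0.4980
T_tu = 3.062 kN


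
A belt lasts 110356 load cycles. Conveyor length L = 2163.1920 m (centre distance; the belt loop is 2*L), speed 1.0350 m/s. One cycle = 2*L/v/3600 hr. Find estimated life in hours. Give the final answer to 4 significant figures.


cycle_time = 2 * 2163.1920 / 1.0350 / 3600 = 1.16113 hr
life = 110356 * 1.16113 = 128100 hours


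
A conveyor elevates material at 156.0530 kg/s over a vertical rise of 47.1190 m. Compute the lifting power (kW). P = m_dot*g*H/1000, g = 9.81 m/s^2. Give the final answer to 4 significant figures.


P = 156.0530 * 9.81 * 47.1190 / 1000
P = 72.13 kW


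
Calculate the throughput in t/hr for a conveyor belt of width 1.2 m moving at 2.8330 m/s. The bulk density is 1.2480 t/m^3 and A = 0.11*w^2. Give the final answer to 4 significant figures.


A = 0.11 * 1.2^2 = 0.1584 m^2
C = 0.1584 * 2.8330 * 1.2480 * 3600
C = 2016 t/hr


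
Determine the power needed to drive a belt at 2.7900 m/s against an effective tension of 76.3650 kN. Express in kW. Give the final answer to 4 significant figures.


P = Te * v = 76.3650 * 2.7900
P = 213.1 kW


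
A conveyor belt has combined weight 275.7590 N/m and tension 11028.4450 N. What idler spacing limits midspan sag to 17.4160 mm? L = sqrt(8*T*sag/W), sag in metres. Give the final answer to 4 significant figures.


sag = 17.4160/1000 = 0.017416 m
L = sqrt(8 * 11028.4450 * 0.017416 / 275.7590)
L = 2.361 m


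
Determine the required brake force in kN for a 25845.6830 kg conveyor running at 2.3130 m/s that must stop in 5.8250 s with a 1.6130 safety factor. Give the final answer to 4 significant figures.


F = 25845.6830 * 2.3130 / 5.8250 * 1.6130 / 1000
F = 16.55 kN


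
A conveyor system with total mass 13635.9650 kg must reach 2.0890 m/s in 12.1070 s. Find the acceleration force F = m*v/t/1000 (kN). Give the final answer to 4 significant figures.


F = 13635.9650 * 2.0890 / 12.1070 / 1000
F = 2.353 kN


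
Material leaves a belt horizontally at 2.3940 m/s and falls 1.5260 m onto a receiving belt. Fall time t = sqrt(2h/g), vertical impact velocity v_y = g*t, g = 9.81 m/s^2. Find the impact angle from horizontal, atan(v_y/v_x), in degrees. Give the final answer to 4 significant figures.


t = sqrt(2*1.5260/9.81) = 0.557773 s
v_y = 9.81 * 0.557773 = 5.47175 m/s
angle = atan(5.47175 / 2.3940) = 66.37 deg


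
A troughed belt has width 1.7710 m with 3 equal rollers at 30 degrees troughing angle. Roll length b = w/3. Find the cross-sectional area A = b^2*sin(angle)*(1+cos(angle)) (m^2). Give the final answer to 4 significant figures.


b = 1.7710/3 = 0.590333 m
A = 0.590333^2 * sin(30 deg) * (1 + cos(30 deg))
A = 0.3251 m^2


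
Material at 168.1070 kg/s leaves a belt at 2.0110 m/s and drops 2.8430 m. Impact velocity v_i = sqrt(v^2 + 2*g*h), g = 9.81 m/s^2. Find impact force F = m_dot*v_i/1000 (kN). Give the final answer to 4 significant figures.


v_i = sqrt(2.0110^2 + 2*9.81*2.8430) = 7.73458 m/s
F = 168.1070 * 7.73458 / 1000
F = 1.300 kN


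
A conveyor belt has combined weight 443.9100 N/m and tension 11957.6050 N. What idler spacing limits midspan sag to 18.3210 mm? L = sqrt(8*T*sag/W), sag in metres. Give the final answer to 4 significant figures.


sag = 18.3210/1000 = 0.018321 m
L = sqrt(8 * 11957.6050 * 0.018321 / 443.9100)
L = 1.987 m


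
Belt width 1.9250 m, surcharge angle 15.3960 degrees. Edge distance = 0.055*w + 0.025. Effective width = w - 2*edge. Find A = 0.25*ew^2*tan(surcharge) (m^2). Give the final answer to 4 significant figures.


edge = 0.055*1.9250 + 0.025 = 0.130875 m
ew = 1.9250 - 2*0.130875 = 1.66325 m
A = 0.25 * 1.66325^2 * tan(15.3960 deg)
A = 0.1904 m^2


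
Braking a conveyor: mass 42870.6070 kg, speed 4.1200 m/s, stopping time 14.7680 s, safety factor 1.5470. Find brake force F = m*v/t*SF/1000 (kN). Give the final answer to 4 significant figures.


F = 42870.6070 * 4.1200 / 14.7680 * 1.5470 / 1000
F = 18.50 kN


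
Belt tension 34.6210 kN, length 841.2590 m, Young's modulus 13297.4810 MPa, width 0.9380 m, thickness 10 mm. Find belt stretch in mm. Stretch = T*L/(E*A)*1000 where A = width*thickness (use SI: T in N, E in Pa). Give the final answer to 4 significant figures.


A = 0.9380 * 0.01 = 0.00938 m^2
Stretch = 34.6210*1000 * 841.2590 / (13297.4810e6 * 0.00938) * 1000
Stretch = 233.5 mm


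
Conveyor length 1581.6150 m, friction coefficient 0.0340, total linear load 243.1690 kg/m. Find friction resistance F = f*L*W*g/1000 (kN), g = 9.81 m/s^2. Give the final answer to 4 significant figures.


F = 0.0340 * 1581.6150 * 243.1690 * 9.81 / 1000
F = 128.3 kN


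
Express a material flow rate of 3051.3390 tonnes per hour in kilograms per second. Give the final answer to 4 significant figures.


m_dot = 3051.3390 * 1000 / 3600
m_dot = 847.6 kg/s


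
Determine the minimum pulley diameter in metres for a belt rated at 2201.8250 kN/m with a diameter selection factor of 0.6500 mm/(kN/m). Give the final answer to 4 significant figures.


D = 2201.8250 * 0.6500 / 1000
D = 1.431 m


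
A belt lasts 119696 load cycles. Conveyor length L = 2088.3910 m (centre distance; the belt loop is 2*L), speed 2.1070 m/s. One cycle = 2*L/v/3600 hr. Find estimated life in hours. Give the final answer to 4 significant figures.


cycle_time = 2 * 2088.3910 / 2.1070 / 3600 = 0.550649 hr
life = 119696 * 0.550649 = 65910 hours


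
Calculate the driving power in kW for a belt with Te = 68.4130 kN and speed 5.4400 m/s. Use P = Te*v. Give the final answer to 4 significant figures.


P = Te * v = 68.4130 * 5.4400
P = 372.2 kW


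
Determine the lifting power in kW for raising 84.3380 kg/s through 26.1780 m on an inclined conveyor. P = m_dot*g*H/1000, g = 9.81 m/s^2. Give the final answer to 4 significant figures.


P = 84.3380 * 9.81 * 26.1780 / 1000
P = 21.66 kW


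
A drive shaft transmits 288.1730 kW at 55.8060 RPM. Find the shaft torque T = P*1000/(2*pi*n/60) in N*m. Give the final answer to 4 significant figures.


omega = 2*pi*55.8060/60 = 5.84399 rad/s
T = 288.1730*1000 / 5.84399
T = 49310 N*m


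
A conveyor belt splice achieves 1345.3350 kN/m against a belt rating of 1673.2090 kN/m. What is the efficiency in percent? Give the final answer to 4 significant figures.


Eff = 1345.3350 / 1673.2090 * 100
Eff = 80.40 %


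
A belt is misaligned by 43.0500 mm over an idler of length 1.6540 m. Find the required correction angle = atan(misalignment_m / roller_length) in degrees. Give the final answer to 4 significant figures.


misalign_m = 43.0500 / 1000 = 0.043050 m
angle = atan(0.043050 / 1.6540)
angle = 1.491 deg


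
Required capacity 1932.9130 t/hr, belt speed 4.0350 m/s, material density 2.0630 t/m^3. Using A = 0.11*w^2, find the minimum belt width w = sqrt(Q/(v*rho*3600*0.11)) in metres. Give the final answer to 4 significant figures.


A_req = 1932.9130 / (4.0350 * 2.0630 * 3600) = 0.0645011 m^2
w = sqrt(0.0645011 / 0.11)
w = 0.7658 m


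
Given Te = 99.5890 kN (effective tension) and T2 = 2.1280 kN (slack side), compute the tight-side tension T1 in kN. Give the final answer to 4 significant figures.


T1 = Te + T2 = 99.5890 + 2.1280
T1 = 101.7 kN


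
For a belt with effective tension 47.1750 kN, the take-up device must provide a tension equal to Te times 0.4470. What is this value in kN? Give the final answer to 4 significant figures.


T_tu = 47.1750 * 0.4470
T_tu = 21.09 kN


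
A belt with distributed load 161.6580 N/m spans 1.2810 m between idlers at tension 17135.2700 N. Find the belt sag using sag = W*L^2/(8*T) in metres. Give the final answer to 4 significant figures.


sag = 161.6580 * 1.2810^2 / (8 * 17135.2700)
sag = 0.001935 m


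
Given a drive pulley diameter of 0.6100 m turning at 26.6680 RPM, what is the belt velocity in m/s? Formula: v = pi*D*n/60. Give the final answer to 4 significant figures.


v = pi * 0.6100 * 26.6680 / 60
v = 0.8518 m/s


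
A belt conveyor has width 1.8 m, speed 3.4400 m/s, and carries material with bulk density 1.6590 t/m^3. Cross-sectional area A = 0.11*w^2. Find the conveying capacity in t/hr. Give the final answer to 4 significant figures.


A = 0.11 * 1.8^2 = 0.3564 m^2
C = 0.3564 * 3.4400 * 1.6590 * 3600
C = 7322 t/hr


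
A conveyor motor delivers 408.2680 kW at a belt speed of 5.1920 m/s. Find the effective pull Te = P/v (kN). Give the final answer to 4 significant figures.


Te = P / v = 408.2680 / 5.1920
Te = 78.63 kN


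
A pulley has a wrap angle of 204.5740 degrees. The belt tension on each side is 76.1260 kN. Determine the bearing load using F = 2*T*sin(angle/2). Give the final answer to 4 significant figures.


F = 2 * 76.1260 * sin(204.5740/2 deg)
F = 148.8 kN


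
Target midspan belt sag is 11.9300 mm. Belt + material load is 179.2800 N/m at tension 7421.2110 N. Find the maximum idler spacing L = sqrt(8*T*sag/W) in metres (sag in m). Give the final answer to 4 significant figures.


sag = 11.9300/1000 = 0.011930 m
L = sqrt(8 * 7421.2110 * 0.011930 / 179.2800)
L = 1.988 m


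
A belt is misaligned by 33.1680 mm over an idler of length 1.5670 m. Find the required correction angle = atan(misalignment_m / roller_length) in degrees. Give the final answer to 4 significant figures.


misalign_m = 33.1680 / 1000 = 0.033168 m
angle = atan(0.033168 / 1.5670)
angle = 1.213 deg


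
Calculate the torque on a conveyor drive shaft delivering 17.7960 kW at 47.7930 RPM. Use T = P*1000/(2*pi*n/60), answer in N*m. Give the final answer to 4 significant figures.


omega = 2*pi*47.7930/60 = 5.00487 rad/s
T = 17.7960*1000 / 5.00487
T = 3556 N*m


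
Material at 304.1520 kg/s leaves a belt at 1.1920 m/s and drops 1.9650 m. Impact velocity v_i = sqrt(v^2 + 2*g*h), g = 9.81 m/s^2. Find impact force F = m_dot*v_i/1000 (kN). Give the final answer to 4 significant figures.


v_i = sqrt(1.1920^2 + 2*9.81*1.9650) = 6.32251 m/s
F = 304.1520 * 6.32251 / 1000
F = 1.923 kN


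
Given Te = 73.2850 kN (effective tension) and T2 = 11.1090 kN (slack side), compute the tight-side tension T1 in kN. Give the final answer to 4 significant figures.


T1 = Te + T2 = 73.2850 + 11.1090
T1 = 84.39 kN


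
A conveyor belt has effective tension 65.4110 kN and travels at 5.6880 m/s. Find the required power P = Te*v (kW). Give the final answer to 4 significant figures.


P = Te * v = 65.4110 * 5.6880
P = 372.1 kW


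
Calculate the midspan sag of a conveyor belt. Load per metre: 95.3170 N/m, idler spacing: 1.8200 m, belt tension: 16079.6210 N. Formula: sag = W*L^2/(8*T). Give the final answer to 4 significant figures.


sag = 95.3170 * 1.8200^2 / (8 * 16079.6210)
sag = 0.002454 m


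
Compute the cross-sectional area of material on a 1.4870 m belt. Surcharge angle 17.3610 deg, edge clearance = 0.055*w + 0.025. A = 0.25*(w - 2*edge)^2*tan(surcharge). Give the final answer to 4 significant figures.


edge = 0.055*1.4870 + 0.025 = 0.106785 m
ew = 1.4870 - 2*0.106785 = 1.27343 m
A = 0.25 * 1.27343^2 * tan(17.3610 deg)
A = 0.1267 m^2


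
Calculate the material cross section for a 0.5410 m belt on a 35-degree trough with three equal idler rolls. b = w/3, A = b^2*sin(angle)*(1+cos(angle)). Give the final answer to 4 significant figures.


b = 0.5410/3 = 0.180333 m
A = 0.180333^2 * sin(35 deg) * (1 + cos(35 deg))
A = 0.03393 m^2


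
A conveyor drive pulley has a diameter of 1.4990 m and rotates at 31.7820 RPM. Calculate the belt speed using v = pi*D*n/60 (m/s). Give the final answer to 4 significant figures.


v = pi * 1.4990 * 31.7820 / 60
v = 2.494 m/s


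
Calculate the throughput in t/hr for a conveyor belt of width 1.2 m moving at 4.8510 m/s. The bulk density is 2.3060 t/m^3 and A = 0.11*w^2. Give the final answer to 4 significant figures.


A = 0.11 * 1.2^2 = 0.1584 m^2
C = 0.1584 * 4.8510 * 2.3060 * 3600
C = 6379 t/hr


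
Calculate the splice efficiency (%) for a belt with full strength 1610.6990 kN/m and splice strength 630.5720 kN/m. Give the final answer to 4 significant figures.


Eff = 630.5720 / 1610.6990 * 100
Eff = 39.15 %


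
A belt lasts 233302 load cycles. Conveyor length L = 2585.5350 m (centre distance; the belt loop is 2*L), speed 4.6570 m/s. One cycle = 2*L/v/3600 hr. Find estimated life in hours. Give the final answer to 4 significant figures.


cycle_time = 2 * 2585.5350 / 4.6570 / 3600 = 0.308441 hr
life = 233302 * 0.308441 = 71960 hours


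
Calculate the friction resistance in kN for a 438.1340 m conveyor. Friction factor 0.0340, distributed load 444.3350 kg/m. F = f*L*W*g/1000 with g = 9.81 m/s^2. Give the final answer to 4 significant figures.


F = 0.0340 * 438.1340 * 444.3350 * 9.81 / 1000
F = 64.93 kN


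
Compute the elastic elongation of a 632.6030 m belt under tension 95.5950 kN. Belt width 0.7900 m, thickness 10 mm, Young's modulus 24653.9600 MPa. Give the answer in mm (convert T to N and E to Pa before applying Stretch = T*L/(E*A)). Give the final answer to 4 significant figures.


A = 0.7900 * 0.01 = 0.00790 m^2
Stretch = 95.5950*1000 * 632.6030 / (24653.9600e6 * 0.00790) * 1000
Stretch = 310.5 mm


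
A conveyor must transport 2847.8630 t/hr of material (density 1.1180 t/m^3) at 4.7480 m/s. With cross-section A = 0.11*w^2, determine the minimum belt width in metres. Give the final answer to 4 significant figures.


A_req = 2847.8630 / (4.7480 * 1.1180 * 3600) = 0.149027 m^2
w = sqrt(0.149027 / 0.11)
w = 1.164 m


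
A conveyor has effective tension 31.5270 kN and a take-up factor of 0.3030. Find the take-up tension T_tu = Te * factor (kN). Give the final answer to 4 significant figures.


T_tu = 31.5270 * 0.3030
T_tu = 9.553 kN


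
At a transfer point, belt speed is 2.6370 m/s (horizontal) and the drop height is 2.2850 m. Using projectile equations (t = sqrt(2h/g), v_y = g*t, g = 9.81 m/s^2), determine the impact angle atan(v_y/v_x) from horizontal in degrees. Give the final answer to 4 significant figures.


t = sqrt(2*2.2850/9.81) = 0.682533 s
v_y = 9.81 * 0.682533 = 6.69565 m/s
angle = atan(6.69565 / 2.6370) = 68.50 deg


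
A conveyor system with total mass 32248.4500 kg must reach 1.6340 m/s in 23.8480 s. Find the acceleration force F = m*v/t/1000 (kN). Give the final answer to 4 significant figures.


F = 32248.4500 * 1.6340 / 23.8480 / 1000
F = 2.210 kN


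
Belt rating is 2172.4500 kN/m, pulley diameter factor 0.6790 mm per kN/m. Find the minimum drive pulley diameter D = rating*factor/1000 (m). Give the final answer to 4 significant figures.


D = 2172.4500 * 0.6790 / 1000
D = 1.475 m


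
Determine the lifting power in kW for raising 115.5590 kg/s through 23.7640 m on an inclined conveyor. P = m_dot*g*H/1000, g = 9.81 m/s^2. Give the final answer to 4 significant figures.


P = 115.5590 * 9.81 * 23.7640 / 1000
P = 26.94 kW


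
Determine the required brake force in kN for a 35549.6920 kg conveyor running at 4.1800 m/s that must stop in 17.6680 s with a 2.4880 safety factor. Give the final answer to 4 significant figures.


F = 35549.6920 * 4.1800 / 17.6680 * 2.4880 / 1000
F = 20.93 kN


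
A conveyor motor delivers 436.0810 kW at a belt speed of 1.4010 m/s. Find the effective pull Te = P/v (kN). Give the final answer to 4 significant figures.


Te = P / v = 436.0810 / 1.4010
Te = 311.3 kN


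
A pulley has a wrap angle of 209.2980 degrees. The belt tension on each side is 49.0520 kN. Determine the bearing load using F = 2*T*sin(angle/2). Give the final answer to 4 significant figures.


F = 2 * 49.0520 * sin(209.2980/2 deg)
F = 94.91 kN


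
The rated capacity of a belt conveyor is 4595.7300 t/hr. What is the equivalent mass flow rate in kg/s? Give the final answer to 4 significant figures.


m_dot = 4595.7300 * 1000 / 3600
m_dot = 1277 kg/s


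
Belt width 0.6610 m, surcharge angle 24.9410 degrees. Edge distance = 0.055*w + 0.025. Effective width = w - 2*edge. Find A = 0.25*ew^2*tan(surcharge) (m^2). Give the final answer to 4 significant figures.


edge = 0.055*0.6610 + 0.025 = 0.061355 m
ew = 0.6610 - 2*0.061355 = 0.53829 m
A = 0.25 * 0.53829^2 * tan(24.9410 deg)
A = 0.03369 m^2


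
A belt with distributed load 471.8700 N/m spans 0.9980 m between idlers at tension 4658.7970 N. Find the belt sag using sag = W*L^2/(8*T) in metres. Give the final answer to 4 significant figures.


sag = 471.8700 * 0.9980^2 / (8 * 4658.7970)
sag = 0.01261 m


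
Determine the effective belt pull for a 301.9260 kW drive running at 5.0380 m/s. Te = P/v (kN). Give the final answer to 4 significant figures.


Te = P / v = 301.9260 / 5.0380
Te = 59.93 kN


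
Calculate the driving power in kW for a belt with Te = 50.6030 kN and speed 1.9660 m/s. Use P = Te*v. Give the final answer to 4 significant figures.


P = Te * v = 50.6030 * 1.9660
P = 99.49 kW


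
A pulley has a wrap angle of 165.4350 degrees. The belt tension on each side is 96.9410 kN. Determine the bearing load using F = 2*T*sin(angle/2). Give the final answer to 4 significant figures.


F = 2 * 96.9410 * sin(165.4350/2 deg)
F = 192.3 kN


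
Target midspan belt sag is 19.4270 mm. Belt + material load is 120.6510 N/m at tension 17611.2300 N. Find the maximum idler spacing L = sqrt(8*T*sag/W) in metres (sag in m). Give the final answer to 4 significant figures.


sag = 19.4270/1000 = 0.019427 m
L = sqrt(8 * 17611.2300 * 0.019427 / 120.6510)
L = 4.763 m


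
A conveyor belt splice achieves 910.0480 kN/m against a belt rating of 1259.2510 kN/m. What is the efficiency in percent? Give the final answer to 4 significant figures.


Eff = 910.0480 / 1259.2510 * 100
Eff = 72.27 %


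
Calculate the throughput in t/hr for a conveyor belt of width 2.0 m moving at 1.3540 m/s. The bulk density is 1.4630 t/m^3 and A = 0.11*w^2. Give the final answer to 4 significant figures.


A = 0.11 * 2.0^2 = 0.44 m^2
C = 0.44 * 1.3540 * 1.4630 * 3600
C = 3138 t/hr


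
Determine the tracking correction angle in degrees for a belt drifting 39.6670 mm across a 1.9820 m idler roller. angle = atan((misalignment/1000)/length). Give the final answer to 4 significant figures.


misalign_m = 39.6670 / 1000 = 0.039667 m
angle = atan(0.039667 / 1.9820)
angle = 1.147 deg


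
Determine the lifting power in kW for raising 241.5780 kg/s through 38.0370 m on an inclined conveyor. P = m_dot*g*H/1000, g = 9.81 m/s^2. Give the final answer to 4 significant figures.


P = 241.5780 * 9.81 * 38.0370 / 1000
P = 90.14 kW


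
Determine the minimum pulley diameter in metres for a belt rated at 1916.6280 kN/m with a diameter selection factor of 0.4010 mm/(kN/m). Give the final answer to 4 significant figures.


D = 1916.6280 * 0.4010 / 1000
D = 0.7686 m


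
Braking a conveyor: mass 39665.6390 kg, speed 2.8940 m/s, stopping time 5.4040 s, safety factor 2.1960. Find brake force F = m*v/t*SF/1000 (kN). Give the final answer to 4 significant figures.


F = 39665.6390 * 2.8940 / 5.4040 * 2.1960 / 1000
F = 46.65 kN


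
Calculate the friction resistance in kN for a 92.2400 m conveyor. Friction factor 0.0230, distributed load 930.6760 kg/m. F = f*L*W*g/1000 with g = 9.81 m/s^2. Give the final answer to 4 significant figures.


F = 0.0230 * 92.2400 * 930.6760 * 9.81 / 1000
F = 19.37 kN


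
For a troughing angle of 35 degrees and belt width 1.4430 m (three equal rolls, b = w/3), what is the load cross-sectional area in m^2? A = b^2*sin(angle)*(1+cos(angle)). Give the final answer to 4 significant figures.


b = 1.4430/3 = 0.481 m
A = 0.481^2 * sin(35 deg) * (1 + cos(35 deg))
A = 0.2414 m^2


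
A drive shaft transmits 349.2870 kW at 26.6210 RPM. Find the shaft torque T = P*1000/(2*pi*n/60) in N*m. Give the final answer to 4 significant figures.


omega = 2*pi*26.6210/60 = 2.78774 rad/s
T = 349.2870*1000 / 2.78774
T = 125300 N*m


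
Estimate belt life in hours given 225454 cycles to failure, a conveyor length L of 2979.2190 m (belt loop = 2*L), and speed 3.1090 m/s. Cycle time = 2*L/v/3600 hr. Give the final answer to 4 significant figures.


cycle_time = 2 * 2979.2190 / 3.1090 / 3600 = 0.532365 hr
life = 225454 * 0.532365 = 120000 hours


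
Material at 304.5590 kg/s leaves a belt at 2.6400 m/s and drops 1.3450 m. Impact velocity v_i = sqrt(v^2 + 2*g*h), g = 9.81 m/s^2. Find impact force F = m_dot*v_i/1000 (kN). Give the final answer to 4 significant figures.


v_i = sqrt(2.6400^2 + 2*9.81*1.3450) = 5.77568 m/s
F = 304.5590 * 5.77568 / 1000
F = 1.759 kN


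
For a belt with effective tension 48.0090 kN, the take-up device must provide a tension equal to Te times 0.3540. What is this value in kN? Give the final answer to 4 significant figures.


T_tu = 48.0090 * 0.3540
T_tu = 17.00 kN


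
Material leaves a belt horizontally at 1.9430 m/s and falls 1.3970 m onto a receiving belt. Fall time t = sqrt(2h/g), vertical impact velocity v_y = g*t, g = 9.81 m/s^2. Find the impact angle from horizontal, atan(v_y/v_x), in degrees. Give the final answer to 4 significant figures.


t = sqrt(2*1.3970/9.81) = 0.533677 s
v_y = 9.81 * 0.533677 = 5.23537 m/s
angle = atan(5.23537 / 1.9430) = 69.64 deg


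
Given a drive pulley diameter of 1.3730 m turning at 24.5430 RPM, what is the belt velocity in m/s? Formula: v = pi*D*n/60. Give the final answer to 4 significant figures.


v = pi * 1.3730 * 24.5430 / 60
v = 1.764 m/s


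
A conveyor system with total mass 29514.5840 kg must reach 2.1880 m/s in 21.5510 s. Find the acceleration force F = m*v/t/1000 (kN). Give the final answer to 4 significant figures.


F = 29514.5840 * 2.1880 / 21.5510 / 1000
F = 2.997 kN


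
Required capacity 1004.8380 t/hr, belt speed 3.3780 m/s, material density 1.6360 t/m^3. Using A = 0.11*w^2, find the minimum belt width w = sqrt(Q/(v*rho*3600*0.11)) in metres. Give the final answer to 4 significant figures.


A_req = 1004.8380 / (3.3780 * 1.6360 * 3600) = 0.0505069 m^2
w = sqrt(0.0505069 / 0.11)
w = 0.6776 m


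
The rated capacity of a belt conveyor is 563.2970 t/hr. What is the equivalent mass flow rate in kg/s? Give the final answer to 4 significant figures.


m_dot = 563.2970 * 1000 / 3600
m_dot = 156.5 kg/s


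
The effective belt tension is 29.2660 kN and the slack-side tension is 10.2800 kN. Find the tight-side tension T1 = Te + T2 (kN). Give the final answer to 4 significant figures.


T1 = Te + T2 = 29.2660 + 10.2800
T1 = 39.55 kN


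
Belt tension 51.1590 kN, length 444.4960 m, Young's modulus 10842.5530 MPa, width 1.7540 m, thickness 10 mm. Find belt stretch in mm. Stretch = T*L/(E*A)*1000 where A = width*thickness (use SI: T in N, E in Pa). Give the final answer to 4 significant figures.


A = 1.7540 * 0.01 = 0.01754 m^2
Stretch = 51.1590*1000 * 444.4960 / (10842.5530e6 * 0.01754) * 1000
Stretch = 119.6 mm


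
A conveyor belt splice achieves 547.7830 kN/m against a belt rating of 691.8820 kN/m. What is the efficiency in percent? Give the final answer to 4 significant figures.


Eff = 547.7830 / 691.8820 * 100
Eff = 79.17 %


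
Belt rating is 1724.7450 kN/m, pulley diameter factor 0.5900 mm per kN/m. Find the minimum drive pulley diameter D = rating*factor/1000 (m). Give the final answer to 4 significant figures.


D = 1724.7450 * 0.5900 / 1000
D = 1.018 m


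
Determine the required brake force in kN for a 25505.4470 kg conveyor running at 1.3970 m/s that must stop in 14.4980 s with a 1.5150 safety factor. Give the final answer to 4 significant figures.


F = 25505.4470 * 1.3970 / 14.4980 * 1.5150 / 1000
F = 3.723 kN


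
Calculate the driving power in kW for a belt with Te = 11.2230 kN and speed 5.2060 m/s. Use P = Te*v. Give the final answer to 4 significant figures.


P = Te * v = 11.2230 * 5.2060
P = 58.43 kW


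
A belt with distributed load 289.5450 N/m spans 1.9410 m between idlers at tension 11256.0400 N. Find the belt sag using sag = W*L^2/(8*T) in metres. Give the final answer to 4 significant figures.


sag = 289.5450 * 1.9410^2 / (8 * 11256.0400)
sag = 0.01211 m


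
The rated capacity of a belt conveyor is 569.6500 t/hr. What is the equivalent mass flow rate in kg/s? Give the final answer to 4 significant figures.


m_dot = 569.6500 * 1000 / 3600
m_dot = 158.2 kg/s


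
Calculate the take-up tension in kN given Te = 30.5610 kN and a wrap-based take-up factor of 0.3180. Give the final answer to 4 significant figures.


T_tu = 30.5610 * 0.3180
T_tu = 9.718 kN


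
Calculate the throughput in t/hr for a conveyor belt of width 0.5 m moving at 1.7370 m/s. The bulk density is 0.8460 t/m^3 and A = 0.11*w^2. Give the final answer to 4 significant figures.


A = 0.11 * 0.5^2 = 0.0275 m^2
C = 0.0275 * 1.7370 * 0.8460 * 3600
C = 145.5 t/hr


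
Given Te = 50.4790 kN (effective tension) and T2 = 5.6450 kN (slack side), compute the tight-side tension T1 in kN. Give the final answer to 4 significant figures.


T1 = Te + T2 = 50.4790 + 5.6450
T1 = 56.12 kN


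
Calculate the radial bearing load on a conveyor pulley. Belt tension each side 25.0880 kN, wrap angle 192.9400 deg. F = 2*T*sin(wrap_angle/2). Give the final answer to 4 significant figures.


F = 2 * 25.0880 * sin(192.9400/2 deg)
F = 49.86 kN


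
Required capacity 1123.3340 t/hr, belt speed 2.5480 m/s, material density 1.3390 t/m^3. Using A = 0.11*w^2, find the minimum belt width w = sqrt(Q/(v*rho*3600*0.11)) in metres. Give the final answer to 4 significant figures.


A_req = 1123.3340 / (2.5480 * 1.3390 * 3600) = 0.091459 m^2
w = sqrt(0.091459 / 0.11)
w = 0.9118 m


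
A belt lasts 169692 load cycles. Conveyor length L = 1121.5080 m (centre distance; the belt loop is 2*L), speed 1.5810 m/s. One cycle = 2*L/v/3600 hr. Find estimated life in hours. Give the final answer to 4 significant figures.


cycle_time = 2 * 1121.5080 / 1.5810 / 3600 = 0.394092 hr
life = 169692 * 0.394092 = 66870 hours


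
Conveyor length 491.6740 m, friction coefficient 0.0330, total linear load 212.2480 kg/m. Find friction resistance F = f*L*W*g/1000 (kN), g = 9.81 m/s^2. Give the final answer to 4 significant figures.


F = 0.0330 * 491.6740 * 212.2480 * 9.81 / 1000
F = 33.78 kN


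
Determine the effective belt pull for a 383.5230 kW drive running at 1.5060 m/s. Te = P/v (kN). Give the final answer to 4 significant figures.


Te = P / v = 383.5230 / 1.5060
Te = 254.7 kN
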